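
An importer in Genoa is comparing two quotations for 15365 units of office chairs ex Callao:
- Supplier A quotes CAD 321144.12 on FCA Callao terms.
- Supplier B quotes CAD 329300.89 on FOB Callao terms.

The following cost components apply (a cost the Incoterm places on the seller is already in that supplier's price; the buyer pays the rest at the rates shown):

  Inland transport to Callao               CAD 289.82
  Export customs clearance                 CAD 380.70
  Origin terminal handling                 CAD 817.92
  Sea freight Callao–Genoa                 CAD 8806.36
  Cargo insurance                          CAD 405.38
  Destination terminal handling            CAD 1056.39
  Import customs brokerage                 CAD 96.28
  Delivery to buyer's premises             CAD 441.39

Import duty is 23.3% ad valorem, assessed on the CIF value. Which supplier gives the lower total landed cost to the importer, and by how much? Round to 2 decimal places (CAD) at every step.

Supplier A (FCA):
CIF value = FCA price + origin terminal + freight + insurance = 321144.12 + 817.92 + 8806.36 + 405.38 = 331173.78
Import duty = 331173.78 × 23.3% = 77163.49
Buyer bears (A): 817.92 + 8806.36 + 405.38 + 1056.39 + 96.28 + 441.39 = 11623.72
Landed cost (A) = invoice 321144.12 + 11623.72 + duty 77163.49 = 409931.33
Supplier B (FOB):
CIF value = FOB price + freight + insurance = 329300.89 + 8806.36 + 405.38 = 338512.63
Import duty = 338512.63 × 23.3% = 78873.44
Buyer bears (B): 8806.36 + 405.38 + 1056.39 + 96.28 + 441.39 = 10805.80
Landed cost (B) = invoice 329300.89 + 10805.80 + duty 78873.44 = 418980.13
Difference = |409931.33 − 418980.13| = 9048.80

Supplier A is cheaper by CAD 9048.80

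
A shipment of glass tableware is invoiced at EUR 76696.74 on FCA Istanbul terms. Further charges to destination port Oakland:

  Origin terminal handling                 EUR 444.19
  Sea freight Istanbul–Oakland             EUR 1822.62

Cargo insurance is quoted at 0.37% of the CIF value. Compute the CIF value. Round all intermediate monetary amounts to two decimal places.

Let C be the CIF value. C = FCA price + pre-shipment costs + freight + 0.37% × C
C − 0.37% × C = 76696.74 + 444.19 + 1822.62
0.9963 × C = 78963.55
C = 78963.55 / 0.9963 = 79256.80
Insurance premium = 0.37% × 79256.80 = 293.25

CIF value: EUR 79256.80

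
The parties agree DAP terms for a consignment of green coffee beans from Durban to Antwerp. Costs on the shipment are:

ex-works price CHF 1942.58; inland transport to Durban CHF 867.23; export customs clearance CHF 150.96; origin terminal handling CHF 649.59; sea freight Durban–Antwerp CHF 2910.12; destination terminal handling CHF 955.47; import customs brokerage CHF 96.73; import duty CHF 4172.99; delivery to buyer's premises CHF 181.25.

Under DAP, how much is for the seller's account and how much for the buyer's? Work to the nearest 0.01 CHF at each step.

DAP: the seller bears all costs to the named destination except import duty and clearance.
Seller's account: goods 1942.58 + inland to port 867.23 + export clearance 150.96 + origin terminal 649.59 + freight 2910.12 + destination terminal 955.47 + delivery 181.25 = 7657.20
Buyer's account: brokerage 96.73 + duty 4172.99 = 4269.72

Seller: CHF 7657.20; buyer: CHF 4269.72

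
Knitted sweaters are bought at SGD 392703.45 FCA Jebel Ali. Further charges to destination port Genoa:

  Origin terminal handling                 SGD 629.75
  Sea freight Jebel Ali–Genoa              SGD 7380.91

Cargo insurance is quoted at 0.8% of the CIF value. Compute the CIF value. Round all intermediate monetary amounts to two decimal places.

Let C be the CIF value. C = FCA price + pre-shipment costs + freight + 0.8% × C
C − 0.8% × C = 392703.45 + 629.75 + 7380.91
0.992 × C = 400714.11
C = 400714.11 / 0.992 = 403945.68
Insurance premium = 0.8% × 403945.68 = 3231.57

CIF value: SGD 403945.68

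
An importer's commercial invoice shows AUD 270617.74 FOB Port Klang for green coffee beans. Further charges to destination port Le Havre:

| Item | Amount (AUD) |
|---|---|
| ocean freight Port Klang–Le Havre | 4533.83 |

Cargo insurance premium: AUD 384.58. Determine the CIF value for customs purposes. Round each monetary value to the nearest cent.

CIF value: AUD 275536.15

CIF = FOB price + freight + insurance
CIF = 270617.74 + 4533.83 + 384.58 = 275536.15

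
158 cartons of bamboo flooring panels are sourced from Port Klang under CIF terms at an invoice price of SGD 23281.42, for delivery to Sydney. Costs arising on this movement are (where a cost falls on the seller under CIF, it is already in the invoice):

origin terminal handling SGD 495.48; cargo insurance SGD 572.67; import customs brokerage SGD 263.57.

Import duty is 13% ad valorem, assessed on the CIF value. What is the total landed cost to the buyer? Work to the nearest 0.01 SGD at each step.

Total landed cost: SGD 26571.57

CIF: the seller pays costs through ocean freight and marine insurance to the destination port.
Already in the invoice (seller's account under CIF): origin terminal, insurance — exclude.
The CIF price already equals the CIF value: 23281.42
Import duty = 23281.42 × 13% = 3026.58
Buyer bears: brokerage 263.57 + duty 3026.58 = 3290.15
Landed cost = invoice 23281.42 + 3290.15 = 26571.57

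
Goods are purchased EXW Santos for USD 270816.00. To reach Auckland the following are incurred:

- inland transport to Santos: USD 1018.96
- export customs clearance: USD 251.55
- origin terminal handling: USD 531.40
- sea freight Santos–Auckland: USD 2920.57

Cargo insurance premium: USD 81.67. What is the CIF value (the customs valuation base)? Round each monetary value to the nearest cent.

CIF value: USD 275620.15

CIF = EXW price + pre-shipment costs + freight + insurance
CIF = 270816.00 + 1018.96 + 251.55 + 531.40 + 2920.57 + 81.67 = 275620.15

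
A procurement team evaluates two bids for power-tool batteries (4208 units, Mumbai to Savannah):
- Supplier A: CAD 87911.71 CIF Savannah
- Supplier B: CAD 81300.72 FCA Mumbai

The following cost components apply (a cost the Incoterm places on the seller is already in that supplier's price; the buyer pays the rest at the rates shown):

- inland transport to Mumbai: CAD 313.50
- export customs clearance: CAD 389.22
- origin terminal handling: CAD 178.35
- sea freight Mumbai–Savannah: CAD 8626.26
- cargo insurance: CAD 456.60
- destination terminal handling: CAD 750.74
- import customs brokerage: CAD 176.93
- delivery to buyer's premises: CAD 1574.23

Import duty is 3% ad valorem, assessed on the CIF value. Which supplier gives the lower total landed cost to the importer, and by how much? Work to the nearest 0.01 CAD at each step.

Supplier A (CIF):
The CIF price already equals the CIF value: 87911.71
Import duty = 87911.71 × 3% = 2637.35
Buyer bears (A): 750.74 + 176.93 + 1574.23 = 2501.90
Landed cost (A) = invoice 87911.71 + 2501.90 + duty 2637.35 = 93050.96
Supplier B (FCA):
CIF value = FCA price + origin terminal + freight + insurance = 81300.72 + 178.35 + 8626.26 + 456.60 = 90561.93
Import duty = 90561.93 × 3% = 2716.86
Buyer bears (B): 178.35 + 8626.26 + 456.60 + 750.74 + 176.93 + 1574.23 = 11763.11
Landed cost (B) = invoice 81300.72 + 11763.11 + duty 2716.86 = 95780.69
Difference = |93050.96 − 95780.69| = 2729.73

Supplier A is cheaper by CAD 2729.73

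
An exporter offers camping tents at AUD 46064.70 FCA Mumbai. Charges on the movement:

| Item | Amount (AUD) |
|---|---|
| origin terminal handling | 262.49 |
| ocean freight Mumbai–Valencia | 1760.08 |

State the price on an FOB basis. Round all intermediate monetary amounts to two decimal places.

Not relevant to the conversion: freight — on the buyer under both terms; not part of either seller's price.
From FCA to FOB, the seller additionally bears: origin terminal.
FOB price = 46064.70 + 262.49 = 46327.19

FOB price: AUD 46327.19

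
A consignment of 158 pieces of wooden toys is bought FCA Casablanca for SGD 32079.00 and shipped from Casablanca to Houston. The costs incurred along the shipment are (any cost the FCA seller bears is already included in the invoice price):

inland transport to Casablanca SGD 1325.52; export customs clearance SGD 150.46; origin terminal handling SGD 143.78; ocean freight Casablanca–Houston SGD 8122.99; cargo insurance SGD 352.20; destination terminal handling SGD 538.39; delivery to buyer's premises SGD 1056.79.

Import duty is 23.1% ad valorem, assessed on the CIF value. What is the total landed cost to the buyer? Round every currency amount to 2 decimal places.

FCA: the seller delivers export-cleared goods to the carrier; the buyer bears costs from that point.
Already in the invoice (seller's account under FCA): inland to port, export clearance — exclude.
CIF value = FCA price + origin terminal + freight + insurance = 32079.00 + 143.78 + 8122.99 + 352.20 = 40697.97
Import duty = 40697.97 × 23.1% = 9401.23
Buyer bears: origin terminal 143.78 + freight 8122.99 + insurance 352.20 + destination terminal 538.39 + delivery 1056.79 + duty 9401.23 = 19615.38
Landed cost = invoice 32079.00 + 19615.38 = 51694.38

Total landed cost: SGD 51694.38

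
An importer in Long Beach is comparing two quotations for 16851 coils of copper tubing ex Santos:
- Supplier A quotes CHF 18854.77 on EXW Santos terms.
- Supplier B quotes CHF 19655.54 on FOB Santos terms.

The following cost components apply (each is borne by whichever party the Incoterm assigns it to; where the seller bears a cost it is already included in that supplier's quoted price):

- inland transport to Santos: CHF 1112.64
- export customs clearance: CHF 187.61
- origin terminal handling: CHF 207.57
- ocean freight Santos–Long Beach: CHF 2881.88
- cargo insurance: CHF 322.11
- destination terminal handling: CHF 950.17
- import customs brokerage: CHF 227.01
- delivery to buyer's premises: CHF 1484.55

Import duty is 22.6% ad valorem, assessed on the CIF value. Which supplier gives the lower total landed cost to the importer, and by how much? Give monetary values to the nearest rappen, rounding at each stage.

Supplier B is cheaper by CHF 866.85

Supplier A (EXW):
CIF value = EXW price + inland to port + export clearance + origin terminal + freight + insurance = 18854.77 + 1112.64 + 187.61 + 207.57 + 2881.88 + 322.11 = 23566.58
Import duty = 23566.58 × 22.6% = 5326.05
Buyer bears (A): 1112.64 + 187.61 + 207.57 + 2881.88 + 322.11 + 950.17 + 227.01 + 1484.55 = 7373.54
Landed cost (A) = invoice 18854.77 + 7373.54 + duty 5326.05 = 31554.36
Supplier B (FOB):
CIF value = FOB price + freight + insurance = 19655.54 + 2881.88 + 322.11 = 22859.53
Import duty = 22859.53 × 22.6% = 5166.25
Buyer bears (B): 2881.88 + 322.11 + 950.17 + 227.01 + 1484.55 = 5865.72
Landed cost (B) = invoice 19655.54 + 5865.72 + duty 5166.25 = 30687.51
Difference = |31554.36 − 30687.51| = 866.85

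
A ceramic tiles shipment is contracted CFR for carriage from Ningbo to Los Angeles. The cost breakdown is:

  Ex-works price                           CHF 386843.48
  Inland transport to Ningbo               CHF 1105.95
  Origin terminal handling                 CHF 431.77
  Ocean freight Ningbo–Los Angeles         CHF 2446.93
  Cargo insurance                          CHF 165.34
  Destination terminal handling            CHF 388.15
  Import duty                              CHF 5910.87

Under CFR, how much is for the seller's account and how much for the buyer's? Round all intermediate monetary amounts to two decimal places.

CFR: the seller pays costs through ocean freight to the destination port, but not insurance.
Seller's account: goods 386843.48 + inland to port 1105.95 + origin terminal 431.77 + freight 2446.93 = 390828.13
Buyer's account: insurance 165.34 + destination terminal 388.15 + duty 5910.87 = 6464.36

Seller: CHF 390828.13; buyer: CHF 6464.36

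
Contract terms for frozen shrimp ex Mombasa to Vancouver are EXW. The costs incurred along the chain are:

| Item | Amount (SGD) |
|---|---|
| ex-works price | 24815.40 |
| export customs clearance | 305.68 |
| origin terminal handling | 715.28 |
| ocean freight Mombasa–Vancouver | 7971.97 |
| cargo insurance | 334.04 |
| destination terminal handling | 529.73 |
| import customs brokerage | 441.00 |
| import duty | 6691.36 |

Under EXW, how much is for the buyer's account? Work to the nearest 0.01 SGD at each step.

Buyer's account: SGD 16989.06

EXW: the seller makes goods available at their premises; the buyer bears all onward costs.
Seller's account: goods 24815.40 = 24815.40
Buyer's account: export clearance 305.68 + origin terminal 715.28 + freight 7971.97 + insurance 334.04 + destination terminal 529.73 + brokerage 441.00 + duty 6691.36 = 16989.06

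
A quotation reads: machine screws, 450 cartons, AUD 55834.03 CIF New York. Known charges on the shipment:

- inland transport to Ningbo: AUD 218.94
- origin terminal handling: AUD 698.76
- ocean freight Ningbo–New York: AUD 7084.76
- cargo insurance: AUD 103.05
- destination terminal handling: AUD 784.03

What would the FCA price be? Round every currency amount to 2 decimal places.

Not relevant to the conversion: inland to port — on the seller under both CIF and FCA; already in the CIF price and stays in the FCA price. destination terminal — on the buyer under both terms; not part of either seller's price.
From CIF to FCA, the seller no longer bears: origin terminal, freight, insurance.
FCA price = 55834.03 − 698.76 − 7084.76 − 103.05 = 47947.46

FCA price: AUD 47947.46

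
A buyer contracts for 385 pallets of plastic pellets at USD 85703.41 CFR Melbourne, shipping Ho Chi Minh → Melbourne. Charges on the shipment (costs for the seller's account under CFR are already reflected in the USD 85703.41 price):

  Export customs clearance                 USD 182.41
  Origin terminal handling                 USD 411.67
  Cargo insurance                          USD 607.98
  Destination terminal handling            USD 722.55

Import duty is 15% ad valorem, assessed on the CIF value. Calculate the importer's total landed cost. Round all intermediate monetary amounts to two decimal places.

Total landed cost: USD 99980.65

CFR: the seller pays costs through ocean freight to the destination port, but not insurance.
Already in the invoice (seller's account under CFR): export clearance, origin terminal — exclude.
CIF value = CFR price + insurance = 85703.41 + 607.98 = 86311.39
Import duty = 86311.39 × 15% = 12946.71
Buyer bears: insurance 607.98 + destination terminal 722.55 + duty 12946.71 = 14277.24
Landed cost = invoice 85703.41 + 14277.24 = 99980.65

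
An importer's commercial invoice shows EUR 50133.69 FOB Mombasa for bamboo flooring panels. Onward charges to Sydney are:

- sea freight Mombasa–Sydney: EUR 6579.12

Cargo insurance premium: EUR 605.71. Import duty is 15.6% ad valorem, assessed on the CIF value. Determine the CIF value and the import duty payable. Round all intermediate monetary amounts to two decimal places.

CIF value: EUR 57318.52; import duty: EUR 8941.69

CIF = FOB price + freight + insurance
CIF = 50133.69 + 6579.12 + 605.71 = 57318.52
Import duty = 57318.52 × 15.6% = 8941.69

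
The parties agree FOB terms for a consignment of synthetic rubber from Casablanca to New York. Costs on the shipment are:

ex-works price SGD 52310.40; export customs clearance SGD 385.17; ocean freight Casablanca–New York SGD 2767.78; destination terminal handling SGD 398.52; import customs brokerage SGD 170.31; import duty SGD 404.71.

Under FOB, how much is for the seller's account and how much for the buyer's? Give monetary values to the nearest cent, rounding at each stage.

Seller: SGD 52695.57; buyer: SGD 3741.32

FOB: the seller bears costs until goods are on board at the origin port; the buyer bears freight, insurance and all costs thereafter.
Seller's account: goods 52310.40 + export clearance 385.17 = 52695.57
Buyer's account: freight 2767.78 + destination terminal 398.52 + brokerage 170.31 + duty 404.71 = 3741.32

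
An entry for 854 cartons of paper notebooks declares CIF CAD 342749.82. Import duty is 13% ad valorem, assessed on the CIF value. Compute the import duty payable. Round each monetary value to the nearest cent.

Import duty: CAD 44557.48

Import duty = 342749.82 × 13% = 44557.48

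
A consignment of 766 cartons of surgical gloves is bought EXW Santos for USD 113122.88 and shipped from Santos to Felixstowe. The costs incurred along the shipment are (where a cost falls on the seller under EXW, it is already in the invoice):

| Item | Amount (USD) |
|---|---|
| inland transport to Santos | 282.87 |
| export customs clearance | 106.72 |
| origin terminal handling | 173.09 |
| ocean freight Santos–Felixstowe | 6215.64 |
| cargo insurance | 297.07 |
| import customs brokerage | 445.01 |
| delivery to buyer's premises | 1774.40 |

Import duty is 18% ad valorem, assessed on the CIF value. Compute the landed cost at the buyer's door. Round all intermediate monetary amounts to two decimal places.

Total landed cost: USD 144053.37

EXW: the seller makes goods available at their premises; the buyer bears all onward costs.
CIF value = EXW price + inland to port + export clearance + origin terminal + freight + insurance = 113122.88 + 282.87 + 106.72 + 173.09 + 6215.64 + 297.07 = 120198.27
Import duty = 120198.27 × 18% = 21635.69
Buyer bears: inland to port 282.87 + export clearance 106.72 + origin terminal 173.09 + freight 6215.64 + insurance 297.07 + brokerage 445.01 + delivery 1774.40 + duty 21635.69 = 30930.49
Landed cost = invoice 113122.88 + 30930.49 = 144053.37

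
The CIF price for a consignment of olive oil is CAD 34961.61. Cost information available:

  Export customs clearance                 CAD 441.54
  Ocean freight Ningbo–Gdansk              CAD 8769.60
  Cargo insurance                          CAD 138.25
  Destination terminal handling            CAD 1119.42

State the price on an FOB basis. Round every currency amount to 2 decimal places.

FOB price: CAD 26053.76

Not relevant to the conversion: export clearance — on the seller under both CIF and FOB; already in the CIF price and stays in the FOB price. destination terminal — on the buyer under both terms; not part of either seller's price.
From CIF to FOB, the seller no longer bears: freight, insurance.
FOB price = 34961.61 − 8769.60 − 138.25 = 26053.76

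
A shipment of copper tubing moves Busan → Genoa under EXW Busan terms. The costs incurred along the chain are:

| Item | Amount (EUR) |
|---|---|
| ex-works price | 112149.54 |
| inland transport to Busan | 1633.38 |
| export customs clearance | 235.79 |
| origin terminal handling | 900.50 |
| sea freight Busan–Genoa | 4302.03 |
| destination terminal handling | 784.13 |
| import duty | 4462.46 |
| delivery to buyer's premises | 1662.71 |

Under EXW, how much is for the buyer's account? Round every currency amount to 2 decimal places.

Buyer's account: EUR 13981.00

EXW: the seller makes goods available at their premises; the buyer bears all onward costs.
Seller's account: goods 112149.54 = 112149.54
Buyer's account: inland to port 1633.38 + export clearance 235.79 + origin terminal 900.50 + freight 4302.03 + destination terminal 784.13 + duty 4462.46 + delivery 1662.71 = 13981.00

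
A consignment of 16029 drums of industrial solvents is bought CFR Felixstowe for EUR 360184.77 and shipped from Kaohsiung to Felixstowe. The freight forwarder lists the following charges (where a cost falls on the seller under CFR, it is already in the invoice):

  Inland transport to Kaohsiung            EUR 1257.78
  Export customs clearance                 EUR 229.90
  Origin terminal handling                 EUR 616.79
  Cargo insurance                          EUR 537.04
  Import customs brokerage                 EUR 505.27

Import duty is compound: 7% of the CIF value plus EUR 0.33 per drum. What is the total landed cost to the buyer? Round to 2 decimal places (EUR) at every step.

Total landed cost: EUR 391767.18

CFR: the seller pays costs through ocean freight to the destination port, but not insurance.
Already in the invoice (seller's account under CFR): inland to port, export clearance, origin terminal — exclude.
CIF value = CFR price + insurance = 360184.77 + 537.04 = 360721.81
Ad valorem component: 360721.81 × 7% = 25250.53
Specific component: 16029 × 0.33 = 5289.57
Import duty = 25250.53 + 5289.57 = 30540.10
Buyer bears: insurance 537.04 + brokerage 505.27 + duty 30540.10 = 31582.41
Landed cost = invoice 360184.77 + 31582.41 = 391767.18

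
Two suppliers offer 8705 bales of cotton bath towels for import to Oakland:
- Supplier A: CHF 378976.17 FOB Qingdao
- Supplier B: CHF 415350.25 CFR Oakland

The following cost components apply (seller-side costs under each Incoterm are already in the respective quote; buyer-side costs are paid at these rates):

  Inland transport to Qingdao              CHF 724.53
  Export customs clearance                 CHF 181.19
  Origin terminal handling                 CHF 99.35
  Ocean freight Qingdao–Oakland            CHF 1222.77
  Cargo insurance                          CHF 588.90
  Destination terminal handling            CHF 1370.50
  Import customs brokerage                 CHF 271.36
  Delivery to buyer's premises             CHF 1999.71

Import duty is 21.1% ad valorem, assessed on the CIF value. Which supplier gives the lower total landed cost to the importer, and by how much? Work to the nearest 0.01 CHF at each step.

Supplier A (FOB):
CIF value = FOB price + freight + insurance = 378976.17 + 1222.77 + 588.90 = 380787.84
Import duty = 380787.84 × 21.1% = 80346.23
Buyer bears (A): 1222.77 + 588.90 + 1370.50 + 271.36 + 1999.71 = 5453.24
Landed cost (A) = invoice 378976.17 + 5453.24 + duty 80346.23 = 464775.64
Supplier B (CFR):
CIF value = CFR price + insurance = 415350.25 + 588.90 = 415939.15
Import duty = 415939.15 × 21.1% = 87763.16
Buyer bears (B): 588.90 + 1370.50 + 271.36 + 1999.71 = 4230.47
Landed cost (B) = invoice 415350.25 + 4230.47 + duty 87763.16 = 507343.88
Difference = |464775.64 − 507343.88| = 42568.24

Supplier A is cheaper by CHF 42568.24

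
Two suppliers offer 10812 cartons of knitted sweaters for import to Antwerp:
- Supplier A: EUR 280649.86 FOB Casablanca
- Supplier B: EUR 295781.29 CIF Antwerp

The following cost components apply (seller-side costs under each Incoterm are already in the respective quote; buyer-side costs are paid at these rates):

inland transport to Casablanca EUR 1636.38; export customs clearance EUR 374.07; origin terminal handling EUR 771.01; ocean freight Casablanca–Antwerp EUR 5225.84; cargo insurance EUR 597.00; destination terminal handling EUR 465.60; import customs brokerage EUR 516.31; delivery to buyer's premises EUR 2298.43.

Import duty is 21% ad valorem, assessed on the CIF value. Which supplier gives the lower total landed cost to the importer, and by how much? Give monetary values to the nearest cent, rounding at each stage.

Supplier A is cheaper by EUR 11263.39

Supplier A (FOB):
CIF value = FOB price + freight + insurance = 280649.86 + 5225.84 + 597.00 = 286472.70
Import duty = 286472.70 × 21% = 60159.27
Buyer bears (A): 5225.84 + 597.00 + 465.60 + 516.31 + 2298.43 = 9103.18
Landed cost (A) = invoice 280649.86 + 9103.18 + duty 60159.27 = 349912.31
Supplier B (CIF):
The CIF price already equals the CIF value: 295781.29
Import duty = 295781.29 × 21% = 62114.07
Buyer bears (B): 465.60 + 516.31 + 2298.43 = 3280.34
Landed cost (B) = invoice 295781.29 + 3280.34 + duty 62114.07 = 361175.70
Difference = |349912.31 − 361175.70| = 11263.39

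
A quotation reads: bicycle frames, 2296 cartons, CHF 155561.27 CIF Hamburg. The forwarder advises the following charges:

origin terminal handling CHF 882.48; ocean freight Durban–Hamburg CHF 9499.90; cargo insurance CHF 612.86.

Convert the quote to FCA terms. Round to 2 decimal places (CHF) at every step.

FCA price: CHF 144566.03

From CIF to FCA, the seller no longer bears: origin terminal, freight, insurance.
FCA price = 155561.27 − 882.48 − 9499.90 − 612.86 = 144566.03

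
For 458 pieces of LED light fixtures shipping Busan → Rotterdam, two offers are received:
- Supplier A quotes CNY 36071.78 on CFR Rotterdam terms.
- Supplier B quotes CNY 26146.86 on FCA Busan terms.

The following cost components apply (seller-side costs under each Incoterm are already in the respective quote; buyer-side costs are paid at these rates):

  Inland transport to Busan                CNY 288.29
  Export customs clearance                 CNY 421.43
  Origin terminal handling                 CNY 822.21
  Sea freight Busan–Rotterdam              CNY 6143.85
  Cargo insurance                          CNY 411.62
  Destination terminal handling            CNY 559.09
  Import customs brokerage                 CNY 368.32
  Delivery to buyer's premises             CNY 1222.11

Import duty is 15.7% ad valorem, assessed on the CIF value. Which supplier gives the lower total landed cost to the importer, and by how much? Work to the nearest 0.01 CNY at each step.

Supplier B is cheaper by CNY 3423.40

Supplier A (CFR):
CIF value = CFR price + insurance = 36071.78 + 411.62 = 36483.40
Import duty = 36483.40 × 15.7% = 5727.89
Buyer bears (A): 411.62 + 559.09 + 368.32 + 1222.11 = 2561.14
Landed cost (A) = invoice 36071.78 + 2561.14 + duty 5727.89 = 44360.81
Supplier B (FCA):
CIF value = FCA price + origin terminal + freight + insurance = 26146.86 + 822.21 + 6143.85 + 411.62 = 33524.54
Import duty = 33524.54 × 15.7% = 5263.35
Buyer bears (B): 822.21 + 6143.85 + 411.62 + 559.09 + 368.32 + 1222.11 = 9527.20
Landed cost (B) = invoice 26146.86 + 9527.20 + duty 5263.35 = 40937.41
Difference = |44360.81 − 40937.41| = 3423.40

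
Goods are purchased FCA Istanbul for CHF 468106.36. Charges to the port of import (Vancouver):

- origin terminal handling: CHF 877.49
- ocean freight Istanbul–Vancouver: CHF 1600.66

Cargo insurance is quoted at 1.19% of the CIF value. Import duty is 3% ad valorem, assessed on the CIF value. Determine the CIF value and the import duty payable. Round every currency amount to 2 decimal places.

Let C be the CIF value. C = FCA price + pre-shipment costs + freight + 1.19% × C
C − 1.19% × C = 468106.36 + 877.49 + 1600.66
0.9881 × C = 470584.51
C = 470584.51 / 0.9881 = 476251.91
Insurance premium = 1.19% × 476251.91 = 5667.40
Import duty = 476251.91 × 3% = 14287.56

CIF value: CHF 476251.91; import duty: CHF 14287.56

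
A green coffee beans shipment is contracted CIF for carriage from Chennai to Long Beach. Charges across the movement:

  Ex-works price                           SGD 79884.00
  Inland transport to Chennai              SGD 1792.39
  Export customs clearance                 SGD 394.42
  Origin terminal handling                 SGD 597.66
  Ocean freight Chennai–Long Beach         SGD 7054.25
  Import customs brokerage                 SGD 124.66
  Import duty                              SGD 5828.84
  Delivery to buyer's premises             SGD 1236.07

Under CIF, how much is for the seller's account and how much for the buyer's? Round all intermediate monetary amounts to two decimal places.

CIF: the seller pays costs through ocean freight and marine insurance to the destination port.
Seller's account: goods 79884.00 + inland to port 1792.39 + export clearance 394.42 + origin terminal 597.66 + freight 7054.25 = 89722.72
Buyer's account: brokerage 124.66 + duty 5828.84 + delivery 1236.07 = 7189.57

Seller: SGD 89722.72; buyer: SGD 7189.57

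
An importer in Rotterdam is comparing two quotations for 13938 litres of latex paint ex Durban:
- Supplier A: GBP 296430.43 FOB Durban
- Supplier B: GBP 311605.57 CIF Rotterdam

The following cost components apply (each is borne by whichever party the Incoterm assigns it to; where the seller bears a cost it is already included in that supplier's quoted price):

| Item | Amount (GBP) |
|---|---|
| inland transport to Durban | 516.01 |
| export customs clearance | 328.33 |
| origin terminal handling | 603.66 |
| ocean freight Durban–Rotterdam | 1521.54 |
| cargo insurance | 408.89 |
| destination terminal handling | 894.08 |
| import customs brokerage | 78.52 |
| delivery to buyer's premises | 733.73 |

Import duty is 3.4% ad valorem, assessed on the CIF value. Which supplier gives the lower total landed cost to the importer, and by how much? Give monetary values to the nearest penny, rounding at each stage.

Supplier A (FOB):
CIF value = FOB price + freight + insurance = 296430.43 + 1521.54 + 408.89 = 298360.86
Import duty = 298360.86 × 3.4% = 10144.27
Buyer bears (A): 1521.54 + 408.89 + 894.08 + 78.52 + 733.73 = 3636.76
Landed cost (A) = invoice 296430.43 + 3636.76 + duty 10144.27 = 310211.46
Supplier B (CIF):
The CIF price already equals the CIF value: 311605.57
Import duty = 311605.57 × 3.4% = 10594.59
Buyer bears (B): 894.08 + 78.52 + 733.73 = 1706.33
Landed cost (B) = invoice 311605.57 + 1706.33 + duty 10594.59 = 323906.49
Difference = |310211.46 − 323906.49| = 13695.03

Supplier A is cheaper by GBP 13695.03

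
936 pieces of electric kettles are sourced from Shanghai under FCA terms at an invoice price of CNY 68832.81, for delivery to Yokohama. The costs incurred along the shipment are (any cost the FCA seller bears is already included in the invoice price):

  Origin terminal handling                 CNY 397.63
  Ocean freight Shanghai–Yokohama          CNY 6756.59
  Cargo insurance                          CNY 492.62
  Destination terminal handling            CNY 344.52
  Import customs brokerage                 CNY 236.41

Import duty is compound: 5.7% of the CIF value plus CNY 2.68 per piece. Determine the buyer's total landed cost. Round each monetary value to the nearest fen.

Total landed cost: CNY 83928.40

FCA: the seller delivers export-cleared goods to the carrier; the buyer bears costs from that point.
CIF value = FCA price + origin terminal + freight + insurance = 68832.81 + 397.63 + 6756.59 + 492.62 = 76479.65
Ad valorem component: 76479.65 × 5.7% = 4359.34
Specific component: 936 × 2.68 = 2508.48
Import duty = 4359.34 + 2508.48 = 6867.82
Buyer bears: origin terminal 397.63 + freight 6756.59 + insurance 492.62 + destination terminal 344.52 + brokerage 236.41 + duty 6867.82 = 15095.59
Landed cost = invoice 68832.81 + 15095.59 = 83928.40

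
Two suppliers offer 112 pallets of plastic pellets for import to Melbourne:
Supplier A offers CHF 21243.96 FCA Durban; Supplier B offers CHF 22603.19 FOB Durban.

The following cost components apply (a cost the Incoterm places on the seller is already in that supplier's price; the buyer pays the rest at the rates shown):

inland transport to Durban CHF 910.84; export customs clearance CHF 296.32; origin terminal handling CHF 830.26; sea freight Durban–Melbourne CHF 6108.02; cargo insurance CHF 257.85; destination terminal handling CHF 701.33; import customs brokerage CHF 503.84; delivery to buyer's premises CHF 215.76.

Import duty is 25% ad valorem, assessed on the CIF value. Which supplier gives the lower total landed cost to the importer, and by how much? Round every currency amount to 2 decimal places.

Supplier A (FCA):
CIF value = FCA price + origin terminal + freight + insurance = 21243.96 + 830.26 + 6108.02 + 257.85 = 28440.09
Import duty = 28440.09 × 25% = 7110.02
Buyer bears (A): 830.26 + 6108.02 + 257.85 + 701.33 + 503.84 + 215.76 = 8617.06
Landed cost (A) = invoice 21243.96 + 8617.06 + duty 7110.02 = 36971.04
Supplier B (FOB):
CIF value = FOB price + freight + insurance = 22603.19 + 6108.02 + 257.85 = 28969.06
Import duty = 28969.06 × 25% = 7242.27
Buyer bears (B): 6108.02 + 257.85 + 701.33 + 503.84 + 215.76 = 7786.80
Landed cost (B) = invoice 22603.19 + 7786.80 + duty 7242.27 = 37632.26
Difference = |36971.04 − 37632.26| = 661.22

Supplier A is cheaper by CHF 661.22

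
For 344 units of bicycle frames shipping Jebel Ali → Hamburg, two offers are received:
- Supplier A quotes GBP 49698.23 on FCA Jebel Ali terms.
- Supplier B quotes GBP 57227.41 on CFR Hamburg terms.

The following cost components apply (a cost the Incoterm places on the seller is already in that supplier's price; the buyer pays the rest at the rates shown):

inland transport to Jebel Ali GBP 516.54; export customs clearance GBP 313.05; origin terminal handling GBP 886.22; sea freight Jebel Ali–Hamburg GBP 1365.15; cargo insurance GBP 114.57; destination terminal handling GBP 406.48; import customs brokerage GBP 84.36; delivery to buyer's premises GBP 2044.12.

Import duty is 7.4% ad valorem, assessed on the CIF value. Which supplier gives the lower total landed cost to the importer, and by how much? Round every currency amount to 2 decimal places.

Supplier A (FCA):
CIF value = FCA price + origin terminal + freight + insurance = 49698.23 + 886.22 + 1365.15 + 114.57 = 52064.17
Import duty = 52064.17 × 7.4% = 3852.75
Buyer bears (A): 886.22 + 1365.15 + 114.57 + 406.48 + 84.36 + 2044.12 = 4900.90
Landed cost (A) = invoice 49698.23 + 4900.90 + duty 3852.75 = 58451.88
Supplier B (CFR):
CIF value = CFR price + insurance = 57227.41 + 114.57 = 57341.98
Import duty = 57341.98 × 7.4% = 4243.31
Buyer bears (B): 114.57 + 406.48 + 84.36 + 2044.12 = 2649.53
Landed cost (B) = invoice 57227.41 + 2649.53 + duty 4243.31 = 64120.25
Difference = |58451.88 − 64120.25| = 5668.37

Supplier A is cheaper by GBP 5668.37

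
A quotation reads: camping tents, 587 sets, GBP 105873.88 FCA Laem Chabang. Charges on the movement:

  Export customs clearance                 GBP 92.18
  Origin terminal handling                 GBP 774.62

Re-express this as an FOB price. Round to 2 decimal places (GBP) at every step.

FOB price: GBP 106648.50

Not relevant to the conversion: export clearance — on the seller under both FCA and FOB; already in the FCA price and stays in the FOB price.
From FCA to FOB, the seller additionally bears: origin terminal.
FOB price = 105873.88 + 774.62 = 106648.50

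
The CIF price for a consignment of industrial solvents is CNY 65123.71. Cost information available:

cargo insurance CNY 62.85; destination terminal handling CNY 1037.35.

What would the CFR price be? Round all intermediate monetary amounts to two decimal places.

Not relevant to the conversion: destination terminal — on the buyer under both terms; not part of either seller's price.
From CIF to CFR, the seller no longer bears: insurance.
CFR price = 65123.71 − 62.85 = 65060.86

CFR price: CNY 65060.86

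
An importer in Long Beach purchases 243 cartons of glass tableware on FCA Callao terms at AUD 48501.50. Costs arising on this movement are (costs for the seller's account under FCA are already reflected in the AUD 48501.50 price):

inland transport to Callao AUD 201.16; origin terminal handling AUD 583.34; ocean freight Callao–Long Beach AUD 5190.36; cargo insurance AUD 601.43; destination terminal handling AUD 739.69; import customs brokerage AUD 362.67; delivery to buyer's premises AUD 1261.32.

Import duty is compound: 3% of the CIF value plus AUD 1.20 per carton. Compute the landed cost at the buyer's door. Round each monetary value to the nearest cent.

Total landed cost: AUD 59178.21

FCA: the seller delivers export-cleared goods to the carrier; the buyer bears costs from that point.
Already in the invoice (seller's account under FCA): inland to port — exclude.
CIF value = FCA price + origin terminal + freight + insurance = 48501.50 + 583.34 + 5190.36 + 601.43 = 54876.63
Ad valorem component: 54876.63 × 3% = 1646.30
Specific component: 243 × 1.20 = 291.60
Import duty = 1646.30 + 291.60 = 1937.90
Buyer bears: origin terminal 583.34 + freight 5190.36 + insurance 601.43 + destination terminal 739.69 + brokerage 362.67 + delivery 1261.32 + duty 1937.90 = 10676.71
Landed cost = invoice 48501.50 + 10676.71 = 59178.21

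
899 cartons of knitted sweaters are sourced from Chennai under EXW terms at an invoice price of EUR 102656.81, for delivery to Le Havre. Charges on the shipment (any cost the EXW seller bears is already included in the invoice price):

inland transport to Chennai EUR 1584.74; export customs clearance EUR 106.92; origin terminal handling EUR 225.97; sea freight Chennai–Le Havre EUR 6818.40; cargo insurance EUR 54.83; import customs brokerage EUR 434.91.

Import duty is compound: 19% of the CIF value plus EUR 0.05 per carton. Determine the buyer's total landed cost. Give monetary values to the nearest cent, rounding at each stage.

Total landed cost: EUR 133102.59

EXW: the seller makes goods available at their premises; the buyer bears all onward costs.
CIF value = EXW price + inland to port + export clearance + origin terminal + freight + insurance = 102656.81 + 1584.74 + 106.92 + 225.97 + 6818.40 + 54.83 = 111447.67
Ad valorem component: 111447.67 × 19% = 21175.06
Specific component: 899 × 0.05 = 44.95
Import duty = 21175.06 + 44.95 = 21220.01
Buyer bears: inland to port 1584.74 + export clearance 106.92 + origin terminal 225.97 + freight 6818.40 + insurance 54.83 + brokerage 434.91 + duty 21220.01 = 30445.78
Landed cost = invoice 102656.81 + 30445.78 = 133102.59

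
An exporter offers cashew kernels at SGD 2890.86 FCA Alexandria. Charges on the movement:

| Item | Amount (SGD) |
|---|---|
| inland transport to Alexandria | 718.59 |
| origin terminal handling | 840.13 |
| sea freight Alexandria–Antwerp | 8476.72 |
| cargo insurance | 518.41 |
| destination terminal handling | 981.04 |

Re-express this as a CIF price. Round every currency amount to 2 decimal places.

CIF price: SGD 12726.12

Not relevant to the conversion: inland to port — on the seller under both FCA and CIF; already in the FCA price and stays in the CIF price. destination terminal — on the buyer under both terms; not part of either seller's price.
From FCA to CIF, the seller additionally bears: origin terminal, freight, insurance.
CIF price = 2890.86 + 840.13 + 8476.72 + 518.41 = 12726.12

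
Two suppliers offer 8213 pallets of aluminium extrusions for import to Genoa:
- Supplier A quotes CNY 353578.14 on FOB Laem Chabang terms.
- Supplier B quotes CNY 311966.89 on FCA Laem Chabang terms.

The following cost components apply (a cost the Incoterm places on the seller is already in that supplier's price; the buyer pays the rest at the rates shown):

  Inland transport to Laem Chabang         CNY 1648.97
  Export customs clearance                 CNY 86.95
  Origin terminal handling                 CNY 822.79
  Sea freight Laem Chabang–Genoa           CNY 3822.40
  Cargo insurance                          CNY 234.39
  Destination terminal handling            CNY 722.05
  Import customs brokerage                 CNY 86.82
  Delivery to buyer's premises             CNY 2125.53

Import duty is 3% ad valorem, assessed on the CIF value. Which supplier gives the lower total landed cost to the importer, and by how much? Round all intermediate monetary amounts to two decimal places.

Supplier B is cheaper by CNY 42012.12

Supplier A (FOB):
CIF value = FOB price + freight + insurance = 353578.14 + 3822.40 + 234.39 = 357634.93
Import duty = 357634.93 × 3% = 10729.05
Buyer bears (A): 3822.40 + 234.39 + 722.05 + 86.82 + 2125.53 = 6991.19
Landed cost (A) = invoice 353578.14 + 6991.19 + duty 10729.05 = 371298.38
Supplier B (FCA):
CIF value = FCA price + origin terminal + freight + insurance = 311966.89 + 822.79 + 3822.40 + 234.39 = 316846.47
Import duty = 316846.47 × 3% = 9505.39
Buyer bears (B): 822.79 + 3822.40 + 234.39 + 722.05 + 86.82 + 2125.53 = 7813.98
Landed cost (B) = invoice 311966.89 + 7813.98 + duty 9505.39 = 329286.26
Difference = |371298.38 − 329286.26| = 42012.12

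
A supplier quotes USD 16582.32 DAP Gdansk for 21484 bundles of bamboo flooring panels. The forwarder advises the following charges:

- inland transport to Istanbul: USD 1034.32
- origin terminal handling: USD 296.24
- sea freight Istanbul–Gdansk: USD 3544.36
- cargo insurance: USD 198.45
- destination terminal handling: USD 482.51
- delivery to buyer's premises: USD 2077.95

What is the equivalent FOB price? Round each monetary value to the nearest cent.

FOB price: USD 10279.05

Not relevant to the conversion: inland to port, origin terminal — on the seller under both DAP and FOB; already in the DAP price and stays in the FOB price.
From DAP to FOB, the seller no longer bears: freight, insurance, destination terminal, delivery.
FOB price = 16582.32 − 3544.36 − 198.45 − 482.51 − 2077.95 = 10279.05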